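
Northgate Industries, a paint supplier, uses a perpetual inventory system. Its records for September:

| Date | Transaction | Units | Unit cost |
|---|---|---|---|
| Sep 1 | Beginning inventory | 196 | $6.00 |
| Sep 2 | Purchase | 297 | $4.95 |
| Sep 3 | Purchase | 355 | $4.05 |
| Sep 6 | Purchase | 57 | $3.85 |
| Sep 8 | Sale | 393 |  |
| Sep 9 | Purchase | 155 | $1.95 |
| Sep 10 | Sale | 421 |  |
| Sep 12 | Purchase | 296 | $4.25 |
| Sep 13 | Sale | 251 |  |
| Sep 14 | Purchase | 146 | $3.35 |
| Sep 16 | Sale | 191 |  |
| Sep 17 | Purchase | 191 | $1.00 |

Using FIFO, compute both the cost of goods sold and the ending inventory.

Sep 8, 393 sold [FIFO — oldest first]: 196 @ $6.00 + 197 @ $4.95 = $2,151.15
Sep 10, 421 sold [FIFO — oldest first]: 100 @ $4.95 + 321 @ $4.05 = $1,795.05
Sep 13, 251 sold [FIFO — oldest first]: 34 @ $4.05 + 57 @ $3.85 + 155 @ $1.95 + 5 @ $4.25 = $680.65
Sep 16, 191 sold [FIFO — oldest first]: 191 @ $4.25 = $811.75
Total COGS = $2,151.15 + $1,795.05 + $680.65 + $811.75 = $5,438.60
Ending inventory: 100 @ $4.25 + 146 @ $3.35 + 191 @ $1.00 = $1,105.10
Check: goods available $6,543.70 = COGS $5,438.60 + ending $1,105.10

COGS = $5,438.60; ending inventory = $1,105.10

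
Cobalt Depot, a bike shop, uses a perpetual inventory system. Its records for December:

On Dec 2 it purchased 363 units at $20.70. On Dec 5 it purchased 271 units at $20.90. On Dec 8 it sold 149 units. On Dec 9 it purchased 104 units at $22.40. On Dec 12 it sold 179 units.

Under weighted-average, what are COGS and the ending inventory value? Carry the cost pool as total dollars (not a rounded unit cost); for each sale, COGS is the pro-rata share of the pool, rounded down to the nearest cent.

COGS = $6,868.66; ending inventory = $8,638.94

After Dec 2: 363 on hand, pool $7,514.10 (≈ $20.7000 each)
After Dec 5: 634 on hand, pool $13,178.00 (≈ $20.7855 each)
Dec 8, sell 149: 149/634 × $13,178.00 → $3,097.03
After Dec 9: 589 on hand, pool $12,410.57 (≈ $21.0706 each)
Dec 12, sell 179: 179/589 × $12,410.57 → $3,771.63
Total COGS = $3,097.03 + $3,771.63 = $6,868.66
Ending inventory (cost pool remaining) = $8,638.94
Check: goods available $15,507.60 = COGS $6,868.66 + ending $8,638.94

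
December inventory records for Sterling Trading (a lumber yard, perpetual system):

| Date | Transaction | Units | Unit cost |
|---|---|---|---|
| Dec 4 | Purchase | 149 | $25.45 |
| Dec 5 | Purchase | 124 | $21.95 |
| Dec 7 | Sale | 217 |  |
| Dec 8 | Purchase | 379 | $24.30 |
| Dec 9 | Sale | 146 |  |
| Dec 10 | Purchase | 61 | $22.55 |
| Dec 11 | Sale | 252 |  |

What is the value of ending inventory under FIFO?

Ending inventory = $2,274.65

Dec 7, 217 sold [FIFO — oldest first]: 149 @ $25.45 + 68 @ $21.95 = $5,284.65
Dec 9, 146 sold [FIFO — oldest first]: 56 @ $21.95 + 90 @ $24.30 = $3,416.20
Dec 11, 252 sold [FIFO — oldest first]: 252 @ $24.30 = $6,123.60
Total COGS = $5,284.65 + $3,416.20 + $6,123.60 = $14,824.45
Ending inventory: 37 @ $24.30 + 61 @ $22.55 = $2,274.65
Check: goods available $17,099.10 = COGS $14,824.45 + ending $2,274.65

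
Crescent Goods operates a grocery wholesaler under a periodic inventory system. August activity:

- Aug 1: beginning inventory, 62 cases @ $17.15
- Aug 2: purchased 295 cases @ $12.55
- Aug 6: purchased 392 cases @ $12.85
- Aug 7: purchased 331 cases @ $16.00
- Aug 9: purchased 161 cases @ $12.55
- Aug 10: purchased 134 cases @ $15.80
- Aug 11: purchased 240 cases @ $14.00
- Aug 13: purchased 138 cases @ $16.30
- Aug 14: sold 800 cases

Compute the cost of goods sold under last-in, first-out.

Aug 14, 800 sold [LIFO — newest first]: 138 @ $16.30 + 240 @ $14.00 + 134 @ $15.80 + 161 @ $12.55 + 127 @ $16.00 = $11,779.15
Ending inventory: 62 @ $17.15 + 295 @ $12.55 + 392 @ $12.85 + 204 @ $16.00 = $13,066.75

COGS = $11,779.15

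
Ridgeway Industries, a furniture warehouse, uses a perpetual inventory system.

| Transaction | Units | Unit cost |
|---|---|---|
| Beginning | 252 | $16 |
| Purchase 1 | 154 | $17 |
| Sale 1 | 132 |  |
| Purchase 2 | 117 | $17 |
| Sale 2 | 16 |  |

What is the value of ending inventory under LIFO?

Ending inventory = $6,123

Sale 1 (132) [LIFO — newest first]: 132 @ $17 = $2,244
Sale 2 (16) [LIFO — newest first]: 16 @ $17 = $272
Total COGS = $2,244 + $272 = $2,516
Ending inventory: 252 @ $16 + 22 @ $17 + 101 @ $17 = $6,123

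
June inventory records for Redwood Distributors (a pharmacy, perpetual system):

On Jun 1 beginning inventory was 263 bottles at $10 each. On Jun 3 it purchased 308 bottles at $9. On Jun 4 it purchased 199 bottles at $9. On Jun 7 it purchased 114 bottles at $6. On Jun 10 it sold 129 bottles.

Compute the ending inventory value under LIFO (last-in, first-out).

Ending inventory = $7,058

Jun 10, 129 sold [LIFO — newest first]: 114 @ $6 + 15 @ $9 = $819
Ending inventory: 263 @ $10 + 308 @ $9 + 184 @ $9 = $7,058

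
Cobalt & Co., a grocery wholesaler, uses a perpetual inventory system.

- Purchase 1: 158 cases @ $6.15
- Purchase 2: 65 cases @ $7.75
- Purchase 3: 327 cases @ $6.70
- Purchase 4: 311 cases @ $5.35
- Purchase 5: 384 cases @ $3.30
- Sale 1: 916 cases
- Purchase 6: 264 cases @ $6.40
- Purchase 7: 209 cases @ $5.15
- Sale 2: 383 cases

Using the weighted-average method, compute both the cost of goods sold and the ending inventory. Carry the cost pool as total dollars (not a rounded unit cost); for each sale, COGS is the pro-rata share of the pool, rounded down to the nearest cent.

COGS = $7,007.46; ending inventory = $2,355.89

After Purchase 1: 158 on hand, pool $971.70 (≈ $6.1500 each)
After Purchase 2: 223 on hand, pool $1,475.45 (≈ $6.6164 each)
After Purchase 3: 550 on hand, pool $3,666.35 (≈ $6.6661 each)
After Purchase 4: 861 on hand, pool $5,330.20 (≈ $6.1907 each)
After Purchase 5: 1245 on hand, pool $6,597.40 (≈ $5.2991 each)
Sale 1, sell 916: 916/1245 × $6,597.40 → $4,853.99
After Purchase 6: 593 on hand, pool $3,433.01 (≈ $5.7892 each)
After Purchase 7: 802 on hand, pool $4,509.36 (≈ $5.6226 each)
Sale 2, sell 383: 383/802 × $4,509.36 → $2,153.47
Total COGS = $4,853.99 + $2,153.47 = $7,007.46
Ending inventory (cost pool remaining) = $2,355.89
Check: goods available $9,363.35 = COGS $7,007.46 + ending $2,355.89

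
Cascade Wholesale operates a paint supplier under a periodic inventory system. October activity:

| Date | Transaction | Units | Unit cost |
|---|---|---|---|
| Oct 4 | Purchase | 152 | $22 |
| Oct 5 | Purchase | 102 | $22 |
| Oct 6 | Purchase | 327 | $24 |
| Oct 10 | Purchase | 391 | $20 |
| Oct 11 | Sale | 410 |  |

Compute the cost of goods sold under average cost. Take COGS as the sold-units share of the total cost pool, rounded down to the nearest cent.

Oct 11, sell 410: 410/972 × $21,256.00 → $8,966.00
Ending inventory (cost pool remaining) = $12,290.00
Check: goods available $21,256.00 = COGS $8,966.00 + ending $12,290.00

COGS = $8,966.00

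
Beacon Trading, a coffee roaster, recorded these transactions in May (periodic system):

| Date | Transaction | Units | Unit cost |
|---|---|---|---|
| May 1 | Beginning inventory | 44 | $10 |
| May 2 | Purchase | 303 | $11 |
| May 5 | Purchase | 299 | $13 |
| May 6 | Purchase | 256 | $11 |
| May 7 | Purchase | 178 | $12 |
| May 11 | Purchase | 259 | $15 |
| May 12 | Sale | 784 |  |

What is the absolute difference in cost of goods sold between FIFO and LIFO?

FIFO COGS: 44 @ $10 + 303 @ $11 + 299 @ $13 + 138 @ $11 = $9,178
LIFO COGS: 259 @ $15 + 178 @ $12 + 256 @ $11 + 91 @ $13 = $10,020
Difference = |$9,178 − $10,020| = $842

$842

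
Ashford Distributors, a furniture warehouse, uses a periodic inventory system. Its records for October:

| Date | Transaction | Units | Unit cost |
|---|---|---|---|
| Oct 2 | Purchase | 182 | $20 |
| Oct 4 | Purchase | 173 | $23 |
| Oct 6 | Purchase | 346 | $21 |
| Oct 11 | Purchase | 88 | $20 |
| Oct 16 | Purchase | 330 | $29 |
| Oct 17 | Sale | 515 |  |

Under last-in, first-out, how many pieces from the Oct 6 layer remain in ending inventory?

Oct 17, 515 sold [LIFO — newest first]: 330 @ $29 + 88 @ $20 + 97 @ $21 = $13,367
Ending inventory: 182 @ $20 + 173 @ $23 + 249 @ $21 = $12,848

249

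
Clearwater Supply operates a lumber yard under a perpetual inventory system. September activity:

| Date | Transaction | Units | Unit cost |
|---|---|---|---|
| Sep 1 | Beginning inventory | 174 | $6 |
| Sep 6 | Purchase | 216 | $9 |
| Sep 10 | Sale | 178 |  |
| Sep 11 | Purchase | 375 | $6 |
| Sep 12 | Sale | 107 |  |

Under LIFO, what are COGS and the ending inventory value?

COGS = $2,244; ending inventory = $2,994

Sep 10, 178 sold [LIFO — newest first]: 178 @ $9 = $1,602
Sep 12, 107 sold [LIFO — newest first]: 107 @ $6 = $642
Total COGS = $1,602 + $642 = $2,244
Ending inventory: 174 @ $6 + 38 @ $9 + 268 @ $6 = $2,994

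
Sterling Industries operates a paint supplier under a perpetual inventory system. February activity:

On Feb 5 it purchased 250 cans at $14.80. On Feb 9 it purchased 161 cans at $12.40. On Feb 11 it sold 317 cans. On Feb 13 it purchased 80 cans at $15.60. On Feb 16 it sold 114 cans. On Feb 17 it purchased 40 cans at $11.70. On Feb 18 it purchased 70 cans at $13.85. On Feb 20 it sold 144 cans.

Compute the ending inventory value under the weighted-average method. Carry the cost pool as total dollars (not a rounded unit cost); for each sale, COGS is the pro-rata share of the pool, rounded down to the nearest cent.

After Feb 5: 250 on hand, pool $3,700.00 (≈ $14.8000 each)
After Feb 9: 411 on hand, pool $5,696.40 (≈ $13.8599 each)
Feb 11, sell 317: 317/411 × $5,696.40 → $4,393.57
After Feb 13: 174 on hand, pool $2,550.83 (≈ $14.6599 each)
Feb 16, sell 114: 114/174 × $2,550.83 → $1,671.23
After Feb 17: 100 on hand, pool $1,347.60 (≈ $13.4760 each)
After Feb 18: 170 on hand, pool $2,317.10 (≈ $13.6300 each)
Feb 20, sell 144: 144/170 × $2,317.10 → $1,962.72
Total COGS = $4,393.57 + $1,671.23 + $1,962.72 = $8,027.52
Ending inventory (cost pool remaining) = $354.38
Check: goods available $8,381.90 = COGS $8,027.52 + ending $354.38

Ending inventory = $354.38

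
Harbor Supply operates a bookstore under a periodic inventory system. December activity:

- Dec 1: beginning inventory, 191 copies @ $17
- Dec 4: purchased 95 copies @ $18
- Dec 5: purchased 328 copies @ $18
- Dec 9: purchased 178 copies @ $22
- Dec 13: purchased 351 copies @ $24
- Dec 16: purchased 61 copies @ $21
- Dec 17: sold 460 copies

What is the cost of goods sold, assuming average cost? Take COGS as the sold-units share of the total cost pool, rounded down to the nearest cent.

Dec 17, sell 460: 460/1204 × $24,482.00 → $9,353.58
Ending inventory (cost pool remaining) = $15,128.42
Check: goods available $24,482.00 = COGS $9,353.58 + ending $15,128.42

COGS = $9,353.58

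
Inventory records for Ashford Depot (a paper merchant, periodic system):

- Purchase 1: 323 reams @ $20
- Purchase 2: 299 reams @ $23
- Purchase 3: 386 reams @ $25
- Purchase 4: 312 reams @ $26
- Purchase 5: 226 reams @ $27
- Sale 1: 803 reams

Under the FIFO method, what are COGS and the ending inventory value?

COGS = $17,862; ending inventory = $19,339

Sale 1 (803) [FIFO — oldest first]: 323 @ $20 + 299 @ $23 + 181 @ $25 = $17,862
Ending inventory: 205 @ $25 + 312 @ $26 + 226 @ $27 = $19,339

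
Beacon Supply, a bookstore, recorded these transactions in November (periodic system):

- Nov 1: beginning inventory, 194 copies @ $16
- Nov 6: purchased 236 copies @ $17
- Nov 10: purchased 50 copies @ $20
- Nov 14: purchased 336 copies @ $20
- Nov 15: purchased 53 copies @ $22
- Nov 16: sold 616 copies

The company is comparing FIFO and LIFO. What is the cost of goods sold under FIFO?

FIFO COGS: 194 @ $16 + 236 @ $17 + 50 @ $20 + 136 @ $20 = $10,836
LIFO COGS: 53 @ $22 + 336 @ $20 + 50 @ $20 + 177 @ $17 = $11,895

COGS = $10,836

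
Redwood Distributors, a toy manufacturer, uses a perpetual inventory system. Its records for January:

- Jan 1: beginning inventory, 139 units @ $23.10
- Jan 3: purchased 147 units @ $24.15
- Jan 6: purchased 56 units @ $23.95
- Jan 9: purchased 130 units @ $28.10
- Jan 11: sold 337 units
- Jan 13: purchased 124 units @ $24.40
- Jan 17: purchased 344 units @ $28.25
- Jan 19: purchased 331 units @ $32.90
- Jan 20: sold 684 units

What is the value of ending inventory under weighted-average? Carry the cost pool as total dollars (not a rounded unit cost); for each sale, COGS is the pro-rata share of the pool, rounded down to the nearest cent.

After Jan 1: 139 on hand, pool $3,210.90 (≈ $23.1000 each)
After Jan 3: 286 on hand, pool $6,760.95 (≈ $23.6397 each)
After Jan 6: 342 on hand, pool $8,102.15 (≈ $23.6905 each)
After Jan 9: 472 on hand, pool $11,755.15 (≈ $24.9050 each)
Jan 11, sell 337: 337/472 × $11,755.15 → $8,392.97
After Jan 13: 259 on hand, pool $6,387.78 (≈ $24.6632 each)
After Jan 17: 603 on hand, pool $16,105.78 (≈ $26.7094 each)
After Jan 19: 934 on hand, pool $26,995.68 (≈ $28.9033 each)
Jan 20, sell 684: 684/934 × $26,995.68 → $19,769.85
Total COGS = $8,392.97 + $19,769.85 = $28,162.82
Ending inventory (cost pool remaining) = $7,225.83
Check: goods available $35,388.65 = COGS $28,162.82 + ending $7,225.83

Ending inventory = $7,225.83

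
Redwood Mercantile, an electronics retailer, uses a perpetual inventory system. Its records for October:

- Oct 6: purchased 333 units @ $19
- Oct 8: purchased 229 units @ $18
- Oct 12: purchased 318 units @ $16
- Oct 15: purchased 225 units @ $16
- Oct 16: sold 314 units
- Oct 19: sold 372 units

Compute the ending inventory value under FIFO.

Oct 16, 314 sold [FIFO — oldest first]: 314 @ $19 = $5,966
Oct 19, 372 sold [FIFO — oldest first]: 19 @ $19 + 229 @ $18 + 124 @ $16 = $6,467
Total COGS = $5,966 + $6,467 = $12,433
Ending inventory: 194 @ $16 + 225 @ $16 = $6,704
Check: goods available $19,137 = COGS $12,433 + ending $6,704

Ending inventory = $6,704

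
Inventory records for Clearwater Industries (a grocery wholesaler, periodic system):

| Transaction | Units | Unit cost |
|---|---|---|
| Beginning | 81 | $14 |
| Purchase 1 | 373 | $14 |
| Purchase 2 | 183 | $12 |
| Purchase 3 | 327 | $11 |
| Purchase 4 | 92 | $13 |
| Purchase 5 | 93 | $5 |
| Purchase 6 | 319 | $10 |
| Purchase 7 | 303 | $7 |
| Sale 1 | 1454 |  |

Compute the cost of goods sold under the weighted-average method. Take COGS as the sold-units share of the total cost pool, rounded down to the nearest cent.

COGS = $15,698.43

Sale 1, sell 1454: 1454/1771 × $19,121.00 → $15,698.43
Ending inventory (cost pool remaining) = $3,422.57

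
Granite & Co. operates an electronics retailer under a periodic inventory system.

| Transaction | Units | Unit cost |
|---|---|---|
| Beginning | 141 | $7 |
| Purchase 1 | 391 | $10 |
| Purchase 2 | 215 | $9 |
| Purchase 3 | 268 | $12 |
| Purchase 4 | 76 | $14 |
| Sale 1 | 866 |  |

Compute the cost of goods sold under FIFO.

COGS = $8,260

Sale 1 (866) [FIFO — oldest first]: 141 @ $7 + 391 @ $10 + 215 @ $9 + 119 @ $12 = $8,260
Ending inventory: 149 @ $12 + 76 @ $14 = $2,852
Check: goods available $11,112 = COGS $8,260 + ending $2,852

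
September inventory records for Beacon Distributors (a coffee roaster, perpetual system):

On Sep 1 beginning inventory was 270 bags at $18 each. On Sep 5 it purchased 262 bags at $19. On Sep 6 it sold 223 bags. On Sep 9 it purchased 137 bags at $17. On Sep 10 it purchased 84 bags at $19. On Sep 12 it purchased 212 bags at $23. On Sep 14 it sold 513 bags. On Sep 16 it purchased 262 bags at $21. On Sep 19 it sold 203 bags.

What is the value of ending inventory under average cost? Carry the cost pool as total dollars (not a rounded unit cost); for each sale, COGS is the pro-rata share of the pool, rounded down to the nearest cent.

Ending inventory = $5,854.89

After Sep 1: 270 on hand, pool $4,860.00 (≈ $18.0000 each)
After Sep 5: 532 on hand, pool $9,838.00 (≈ $18.4925 each)
Sep 6, sell 223: 223/532 × $9,838.00 → $4,123.82
After Sep 9: 446 on hand, pool $8,043.18 (≈ $18.0340 each)
After Sep 10: 530 on hand, pool $9,639.18 (≈ $18.1871 each)
After Sep 12: 742 on hand, pool $14,515.18 (≈ $19.5622 each)
Sep 14, sell 513: 513/742 × $14,515.18 → $10,035.42
After Sep 16: 491 on hand, pool $9,981.76 (≈ $20.3295 each)
Sep 19, sell 203: 203/491 × $9,981.76 → $4,126.87
Total COGS = $4,123.82 + $10,035.42 + $4,126.87 = $18,286.11
Ending inventory (cost pool remaining) = $5,854.89
Check: goods available $24,141.00 = COGS $18,286.11 + ending $5,854.89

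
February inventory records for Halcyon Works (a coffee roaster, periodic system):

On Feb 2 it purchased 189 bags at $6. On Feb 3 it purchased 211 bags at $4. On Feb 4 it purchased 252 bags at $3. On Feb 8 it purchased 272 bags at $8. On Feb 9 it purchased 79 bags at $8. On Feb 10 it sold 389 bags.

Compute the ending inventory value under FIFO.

Ending inventory = $3,608

Feb 10, 389 sold [FIFO — oldest first]: 189 @ $6 + 200 @ $4 = $1,934
Ending inventory: 11 @ $4 + 252 @ $3 + 272 @ $8 + 79 @ $8 = $3,608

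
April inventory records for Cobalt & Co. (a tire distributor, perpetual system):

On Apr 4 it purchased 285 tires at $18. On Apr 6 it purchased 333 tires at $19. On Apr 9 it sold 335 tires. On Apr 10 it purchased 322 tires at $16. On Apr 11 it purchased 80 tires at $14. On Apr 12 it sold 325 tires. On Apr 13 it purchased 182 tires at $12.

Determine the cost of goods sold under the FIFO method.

Apr 9, 335 sold [FIFO — oldest first]: 285 @ $18 + 50 @ $19 = $6,080
Apr 12, 325 sold [FIFO — oldest first]: 283 @ $19 + 42 @ $16 = $6,049
Total COGS = $6,080 + $6,049 = $12,129
Ending inventory: 280 @ $16 + 80 @ $14 + 182 @ $12 = $7,784

COGS = $12,129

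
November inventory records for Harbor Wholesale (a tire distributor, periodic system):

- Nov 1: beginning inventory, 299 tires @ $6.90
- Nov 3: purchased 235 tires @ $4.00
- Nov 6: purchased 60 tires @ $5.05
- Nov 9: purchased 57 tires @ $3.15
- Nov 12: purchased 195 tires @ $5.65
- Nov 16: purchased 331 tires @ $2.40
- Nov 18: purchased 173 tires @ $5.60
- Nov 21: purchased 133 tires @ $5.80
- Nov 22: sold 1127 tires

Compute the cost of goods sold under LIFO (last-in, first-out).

COGS = $4,830.90

Nov 22, 1127 sold [LIFO — newest first]: 133 @ $5.80 + 173 @ $5.60 + 331 @ $2.40 + 195 @ $5.65 + 57 @ $3.15 + 60 @ $5.05 + 178 @ $4.00 = $4,830.90
Ending inventory: 299 @ $6.90 + 57 @ $4.00 = $2,291.10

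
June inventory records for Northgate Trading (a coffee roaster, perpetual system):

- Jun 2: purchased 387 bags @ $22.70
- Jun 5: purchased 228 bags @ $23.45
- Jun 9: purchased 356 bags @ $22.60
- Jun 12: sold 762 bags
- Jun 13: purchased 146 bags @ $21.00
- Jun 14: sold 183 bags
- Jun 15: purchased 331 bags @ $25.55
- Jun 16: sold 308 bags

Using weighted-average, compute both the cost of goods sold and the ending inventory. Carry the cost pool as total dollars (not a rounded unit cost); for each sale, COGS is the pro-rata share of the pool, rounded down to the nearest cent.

COGS = $28,949.08; ending inventory = $4,751.07

After Jun 2: 387 on hand, pool $8,784.90 (≈ $22.7000 each)
After Jun 5: 615 on hand, pool $14,131.50 (≈ $22.9780 each)
After Jun 9: 971 on hand, pool $22,177.10 (≈ $22.8394 each)
Jun 12, sell 762: 762/971 × $22,177.10 → $17,403.65
After Jun 13: 355 on hand, pool $7,839.45 (≈ $22.0830 each)
Jun 14, sell 183: 183/355 × $7,839.45 → $4,041.18
After Jun 15: 503 on hand, pool $12,255.32 (≈ $24.3645 each)
Jun 16, sell 308: 308/503 × $12,255.32 → $7,504.25
Total COGS = $17,403.65 + $4,041.18 + $7,504.25 = $28,949.08
Ending inventory (cost pool remaining) = $4,751.07
Check: goods available $33,700.15 = COGS $28,949.08 + ending $4,751.07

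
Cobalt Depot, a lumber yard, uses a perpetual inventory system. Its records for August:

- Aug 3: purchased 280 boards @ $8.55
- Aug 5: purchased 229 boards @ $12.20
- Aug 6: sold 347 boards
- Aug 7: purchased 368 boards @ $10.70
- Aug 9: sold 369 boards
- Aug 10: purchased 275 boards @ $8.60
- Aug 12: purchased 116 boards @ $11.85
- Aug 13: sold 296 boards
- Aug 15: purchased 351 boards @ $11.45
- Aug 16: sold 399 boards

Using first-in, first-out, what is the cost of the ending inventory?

Aug 6, 347 sold [FIFO — oldest first]: 280 @ $8.55 + 67 @ $12.20 = $3,211.40
Aug 9, 369 sold [FIFO — oldest first]: 162 @ $12.20 + 207 @ $10.70 = $4,191.30
Aug 13, 296 sold [FIFO — oldest first]: 161 @ $10.70 + 135 @ $8.60 = $2,883.70
Aug 16, 399 sold [FIFO — oldest first]: 140 @ $8.60 + 116 @ $11.85 + 143 @ $11.45 = $4,215.95
Total COGS = $3,211.40 + $4,191.30 + $2,883.70 + $4,215.95 = $14,502.35
Ending inventory: 208 @ $11.45 = $2,381.60
Check: goods available $16,883.95 = COGS $14,502.35 + ending $2,381.60

Ending inventory = $2,381.60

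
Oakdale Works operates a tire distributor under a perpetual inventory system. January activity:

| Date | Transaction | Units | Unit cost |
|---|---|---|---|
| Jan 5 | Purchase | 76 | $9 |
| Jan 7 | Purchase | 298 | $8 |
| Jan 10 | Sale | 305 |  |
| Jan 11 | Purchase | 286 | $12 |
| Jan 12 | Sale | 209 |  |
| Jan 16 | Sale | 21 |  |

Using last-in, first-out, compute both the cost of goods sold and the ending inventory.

Jan 10, 305 sold [LIFO — newest first]: 298 @ $8 + 7 @ $9 = $2,447
Jan 12, 209 sold [LIFO — newest first]: 209 @ $12 = $2,508
Jan 16, 21 sold [LIFO — newest first]: 21 @ $12 = $252
Total COGS = $2,447 + $2,508 + $252 = $5,207
Ending inventory: 69 @ $9 + 56 @ $12 = $1,293
Check: goods available $6,500 = COGS $5,207 + ending $1,293

COGS = $5,207; ending inventory = $1,293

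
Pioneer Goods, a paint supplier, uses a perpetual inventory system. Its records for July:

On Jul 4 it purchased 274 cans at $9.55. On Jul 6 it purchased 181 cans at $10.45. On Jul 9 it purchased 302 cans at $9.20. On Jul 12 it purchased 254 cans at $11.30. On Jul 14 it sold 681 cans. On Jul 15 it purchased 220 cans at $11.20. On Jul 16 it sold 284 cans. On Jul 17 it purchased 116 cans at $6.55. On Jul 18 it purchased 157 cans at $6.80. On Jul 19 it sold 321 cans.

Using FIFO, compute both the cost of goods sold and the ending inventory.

Jul 14, 681 sold [FIFO — oldest first]: 274 @ $9.55 + 181 @ $10.45 + 226 @ $9.20 = $6,587.35
Jul 16, 284 sold [FIFO — oldest first]: 76 @ $9.20 + 208 @ $11.30 = $3,049.60
Jul 19, 321 sold [FIFO — oldest first]: 46 @ $11.30 + 220 @ $11.20 + 55 @ $6.55 = $3,344.05
Total COGS = $6,587.35 + $3,049.60 + $3,344.05 = $12,981.00
Ending inventory: 61 @ $6.55 + 157 @ $6.80 = $1,467.15

COGS = $12,981.00; ending inventory = $1,467.15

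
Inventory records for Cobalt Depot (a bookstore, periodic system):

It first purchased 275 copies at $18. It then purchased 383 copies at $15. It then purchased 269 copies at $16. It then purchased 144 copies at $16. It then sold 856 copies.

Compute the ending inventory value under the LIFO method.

Sale 1 (856) [LIFO — newest first]: 144 @ $16 + 269 @ $16 + 383 @ $15 + 60 @ $18 = $13,433
Ending inventory: 215 @ $18 = $3,870

Ending inventory = $3,870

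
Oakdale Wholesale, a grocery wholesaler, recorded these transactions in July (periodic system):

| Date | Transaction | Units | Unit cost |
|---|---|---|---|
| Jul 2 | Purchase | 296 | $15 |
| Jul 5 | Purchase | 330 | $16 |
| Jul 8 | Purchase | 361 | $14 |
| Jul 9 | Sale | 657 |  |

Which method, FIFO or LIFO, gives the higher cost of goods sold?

FIFO

FIFO COGS: 296 @ $15 + 330 @ $16 + 31 @ $14 = $10,154
LIFO COGS: 361 @ $14 + 296 @ $16 = $9,790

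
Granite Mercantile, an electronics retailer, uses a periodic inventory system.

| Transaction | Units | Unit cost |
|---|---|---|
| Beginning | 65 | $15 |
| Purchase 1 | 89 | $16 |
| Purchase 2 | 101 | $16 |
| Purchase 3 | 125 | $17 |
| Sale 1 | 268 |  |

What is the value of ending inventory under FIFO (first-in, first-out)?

Sale 1 (268) [FIFO — oldest first]: 65 @ $15 + 89 @ $16 + 101 @ $16 + 13 @ $17 = $4,236
Ending inventory: 112 @ $17 = $1,904

Ending inventory = $1,904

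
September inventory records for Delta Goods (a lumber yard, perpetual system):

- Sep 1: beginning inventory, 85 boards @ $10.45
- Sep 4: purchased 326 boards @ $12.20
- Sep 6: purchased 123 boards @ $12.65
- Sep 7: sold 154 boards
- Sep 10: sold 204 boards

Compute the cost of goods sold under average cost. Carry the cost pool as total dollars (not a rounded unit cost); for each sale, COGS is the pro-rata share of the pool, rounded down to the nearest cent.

After Sep 1: 85 on hand, pool $888.25 (≈ $10.4500 each)
After Sep 4: 411 on hand, pool $4,865.45 (≈ $11.8381 each)
After Sep 6: 534 on hand, pool $6,421.40 (≈ $12.0251 each)
Sep 7, sell 154: 154/534 × $6,421.40 → $1,851.86
Sep 10, sell 204: 204/380 × $4,569.54 → $2,453.12
Total COGS = $1,851.86 + $2,453.12 = $4,304.98
Ending inventory (cost pool remaining) = $2,116.42
Check: goods available $6,421.40 = COGS $4,304.98 + ending $2,116.42

COGS = $4,304.98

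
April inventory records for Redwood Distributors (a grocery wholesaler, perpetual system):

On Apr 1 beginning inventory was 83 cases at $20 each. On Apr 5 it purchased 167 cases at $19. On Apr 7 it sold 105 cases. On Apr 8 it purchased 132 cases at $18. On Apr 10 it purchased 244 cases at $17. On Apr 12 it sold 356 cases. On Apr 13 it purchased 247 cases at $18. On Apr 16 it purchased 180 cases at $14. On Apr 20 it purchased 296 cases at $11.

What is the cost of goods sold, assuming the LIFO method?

Apr 7, 105 sold [LIFO — newest first]: 105 @ $19 = $1,995
Apr 12, 356 sold [LIFO — newest first]: 244 @ $17 + 112 @ $18 = $6,164
Total COGS = $1,995 + $6,164 = $8,159
Ending inventory: 83 @ $20 + 62 @ $19 + 20 @ $18 + 247 @ $18 + 180 @ $14 + 296 @ $11 = $13,420

COGS = $8,159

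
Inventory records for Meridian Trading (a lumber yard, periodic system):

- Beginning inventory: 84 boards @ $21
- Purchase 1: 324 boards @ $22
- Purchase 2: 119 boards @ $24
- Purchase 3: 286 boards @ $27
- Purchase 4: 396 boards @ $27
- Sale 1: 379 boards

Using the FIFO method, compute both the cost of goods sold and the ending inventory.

COGS = $8,254; ending inventory = $21,908

Sale 1 (379) [FIFO — oldest first]: 84 @ $21 + 295 @ $22 = $8,254
Ending inventory: 29 @ $22 + 119 @ $24 + 286 @ $27 + 396 @ $27 = $21,908
Check: goods available $30,162 = COGS $8,254 + ending $21,908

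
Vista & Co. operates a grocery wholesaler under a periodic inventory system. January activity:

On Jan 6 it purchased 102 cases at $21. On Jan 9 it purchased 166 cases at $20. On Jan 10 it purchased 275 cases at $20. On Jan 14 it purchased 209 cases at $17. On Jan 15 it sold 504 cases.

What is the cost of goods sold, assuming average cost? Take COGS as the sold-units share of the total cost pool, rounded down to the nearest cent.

COGS = $9,728.13

Jan 15, sell 504: 504/752 × $14,515.00 → $9,728.13
Ending inventory (cost pool remaining) = $4,786.87
Check: goods available $14,515.00 = COGS $9,728.13 + ending $4,786.87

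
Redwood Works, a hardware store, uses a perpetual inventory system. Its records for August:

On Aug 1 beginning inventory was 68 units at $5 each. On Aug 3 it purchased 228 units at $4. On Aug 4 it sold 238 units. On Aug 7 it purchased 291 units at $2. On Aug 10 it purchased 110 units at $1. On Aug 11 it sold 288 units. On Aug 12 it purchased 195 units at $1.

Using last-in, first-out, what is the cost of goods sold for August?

Aug 4, 238 sold [LIFO — newest first]: 228 @ $4 + 10 @ $5 = $962
Aug 11, 288 sold [LIFO — newest first]: 110 @ $1 + 178 @ $2 = $466
Total COGS = $962 + $466 = $1,428
Ending inventory: 58 @ $5 + 113 @ $2 + 195 @ $1 = $711

COGS = $1,428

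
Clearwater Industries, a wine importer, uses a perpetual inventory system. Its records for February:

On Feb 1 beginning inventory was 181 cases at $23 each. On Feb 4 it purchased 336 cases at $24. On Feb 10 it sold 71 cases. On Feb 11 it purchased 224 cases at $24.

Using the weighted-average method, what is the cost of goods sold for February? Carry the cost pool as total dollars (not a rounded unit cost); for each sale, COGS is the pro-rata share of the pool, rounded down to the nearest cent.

After Feb 1: 181 on hand, pool $4,163.00 (≈ $23.0000 each)
After Feb 4: 517 on hand, pool $12,227.00 (≈ $23.6499 each)
Feb 10, sell 71: 71/517 × $12,227.00 → $1,679.14
After Feb 11: 670 on hand, pool $15,923.86 (≈ $23.7670 each)
Ending inventory (cost pool remaining) = $15,923.86
Check: goods available $17,603.00 = COGS $1,679.14 + ending $15,923.86

COGS = $1,679.14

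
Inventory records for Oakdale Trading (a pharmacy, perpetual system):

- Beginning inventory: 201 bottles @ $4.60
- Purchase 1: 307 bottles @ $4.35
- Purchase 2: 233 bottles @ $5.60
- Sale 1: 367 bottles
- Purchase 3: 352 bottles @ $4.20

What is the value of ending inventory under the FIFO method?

Sale 1 (367) [FIFO — oldest first]: 201 @ $4.60 + 166 @ $4.35 = $1,646.70
Ending inventory: 141 @ $4.35 + 233 @ $5.60 + 352 @ $4.20 = $3,396.55

Ending inventory = $3,396.55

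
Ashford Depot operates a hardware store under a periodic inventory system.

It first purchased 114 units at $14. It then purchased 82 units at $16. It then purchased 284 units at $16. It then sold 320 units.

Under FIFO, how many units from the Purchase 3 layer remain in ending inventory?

160

Sale 1 (320) [FIFO — oldest first]: 114 @ $14 + 82 @ $16 + 124 @ $16 = $4,892
Ending inventory: 160 @ $16 = $2,560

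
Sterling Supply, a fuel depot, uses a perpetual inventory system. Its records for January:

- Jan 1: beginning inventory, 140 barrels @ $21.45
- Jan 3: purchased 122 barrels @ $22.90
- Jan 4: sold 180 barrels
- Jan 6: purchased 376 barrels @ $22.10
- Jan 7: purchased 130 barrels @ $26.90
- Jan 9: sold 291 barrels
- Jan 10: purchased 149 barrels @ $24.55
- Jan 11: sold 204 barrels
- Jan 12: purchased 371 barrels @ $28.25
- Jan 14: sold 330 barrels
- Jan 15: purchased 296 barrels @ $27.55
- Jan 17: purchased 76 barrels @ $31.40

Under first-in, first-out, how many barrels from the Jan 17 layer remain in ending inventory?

Jan 4, 180 sold [FIFO — oldest first]: 140 @ $21.45 + 40 @ $22.90 = $3,919.00
Jan 9, 291 sold [FIFO — oldest first]: 82 @ $22.90 + 209 @ $22.10 = $6,496.70
Jan 11, 204 sold [FIFO — oldest first]: 167 @ $22.10 + 37 @ $26.90 = $4,686.00
Jan 14, 330 sold [FIFO — oldest first]: 93 @ $26.90 + 149 @ $24.55 + 88 @ $28.25 = $8,645.65
Total COGS = $3,919.00 + $6,496.70 + $4,686.00 + $8,645.65 = $23,747.35
Ending inventory: 283 @ $28.25 + 296 @ $27.55 + 76 @ $31.40 = $18,535.95
Check: goods available $42,283.30 = COGS $23,747.35 + ending $18,535.95

76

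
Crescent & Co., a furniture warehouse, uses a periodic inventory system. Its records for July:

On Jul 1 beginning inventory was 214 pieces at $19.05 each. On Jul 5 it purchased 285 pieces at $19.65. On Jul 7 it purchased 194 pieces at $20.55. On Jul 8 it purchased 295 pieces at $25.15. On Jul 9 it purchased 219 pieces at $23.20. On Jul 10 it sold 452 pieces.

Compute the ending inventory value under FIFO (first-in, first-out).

Jul 10, 452 sold [FIFO — oldest first]: 214 @ $19.05 + 238 @ $19.65 = $8,753.40
Ending inventory: 47 @ $19.65 + 194 @ $20.55 + 295 @ $25.15 + 219 @ $23.20 = $17,410.30

Ending inventory = $17,410.30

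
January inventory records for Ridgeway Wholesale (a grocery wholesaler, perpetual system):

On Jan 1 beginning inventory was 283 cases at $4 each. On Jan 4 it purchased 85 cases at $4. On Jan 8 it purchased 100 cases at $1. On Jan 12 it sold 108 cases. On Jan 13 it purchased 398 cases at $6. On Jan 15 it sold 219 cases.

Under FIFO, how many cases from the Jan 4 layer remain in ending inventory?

Jan 12, 108 sold [FIFO — oldest first]: 108 @ $4 = $432
Jan 15, 219 sold [FIFO — oldest first]: 175 @ $4 + 44 @ $4 = $876
Total COGS = $432 + $876 = $1,308
Ending inventory: 41 @ $4 + 100 @ $1 + 398 @ $6 = $2,652
Check: goods available $3,960 = COGS $1,308 + ending $2,652

41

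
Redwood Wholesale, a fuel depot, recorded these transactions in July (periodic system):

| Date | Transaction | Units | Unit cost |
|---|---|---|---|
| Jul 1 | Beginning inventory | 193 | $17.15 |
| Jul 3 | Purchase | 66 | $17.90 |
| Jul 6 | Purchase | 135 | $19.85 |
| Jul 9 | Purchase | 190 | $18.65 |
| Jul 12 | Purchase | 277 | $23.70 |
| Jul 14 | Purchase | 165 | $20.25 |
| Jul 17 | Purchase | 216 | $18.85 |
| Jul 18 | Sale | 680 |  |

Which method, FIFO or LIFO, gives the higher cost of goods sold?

FIFO COGS: 193 @ $17.15 + 66 @ $17.90 + 135 @ $19.85 + 190 @ $18.65 + 96 @ $23.70 = $12,989.80
LIFO COGS: 216 @ $18.85 + 165 @ $20.25 + 277 @ $23.70 + 22 @ $18.65 = $14,388.05

LIFO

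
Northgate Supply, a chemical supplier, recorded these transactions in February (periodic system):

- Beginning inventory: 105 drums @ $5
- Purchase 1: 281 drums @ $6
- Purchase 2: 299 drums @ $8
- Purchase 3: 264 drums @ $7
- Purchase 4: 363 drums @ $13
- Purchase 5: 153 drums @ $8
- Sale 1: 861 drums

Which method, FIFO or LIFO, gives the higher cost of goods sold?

FIFO COGS: 105 @ $5 + 281 @ $6 + 299 @ $8 + 176 @ $7 = $5,835
LIFO COGS: 153 @ $8 + 363 @ $13 + 264 @ $7 + 81 @ $8 = $8,439

LIFO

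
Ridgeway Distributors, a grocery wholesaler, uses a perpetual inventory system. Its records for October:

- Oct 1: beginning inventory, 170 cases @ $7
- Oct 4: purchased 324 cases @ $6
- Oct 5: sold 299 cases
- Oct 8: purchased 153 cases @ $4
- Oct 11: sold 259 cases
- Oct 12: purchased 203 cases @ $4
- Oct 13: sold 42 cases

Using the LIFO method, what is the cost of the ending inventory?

Ending inventory = $1,267

Oct 5, 299 sold [LIFO — newest first]: 299 @ $6 = $1,794
Oct 11, 259 sold [LIFO — newest first]: 153 @ $4 + 25 @ $6 + 81 @ $7 = $1,329
Oct 13, 42 sold [LIFO — newest first]: 42 @ $4 = $168
Total COGS = $1,794 + $1,329 + $168 = $3,291
Ending inventory: 89 @ $7 + 161 @ $4 = $1,267
Check: goods available $4,558 = COGS $3,291 + ending $1,267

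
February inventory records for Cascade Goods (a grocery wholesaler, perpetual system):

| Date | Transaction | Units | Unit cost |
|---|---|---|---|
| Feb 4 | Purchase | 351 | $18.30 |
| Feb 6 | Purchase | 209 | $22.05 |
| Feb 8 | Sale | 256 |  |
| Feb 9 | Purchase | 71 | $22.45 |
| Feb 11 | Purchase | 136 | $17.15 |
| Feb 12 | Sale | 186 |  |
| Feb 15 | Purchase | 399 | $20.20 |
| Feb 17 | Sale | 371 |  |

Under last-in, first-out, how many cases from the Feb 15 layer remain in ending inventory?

28

Feb 8, 256 sold [LIFO — newest first]: 209 @ $22.05 + 47 @ $18.30 = $5,468.55
Feb 12, 186 sold [LIFO — newest first]: 136 @ $17.15 + 50 @ $22.45 = $3,454.90
Feb 17, 371 sold [LIFO — newest first]: 371 @ $20.20 = $7,494.20
Total COGS = $5,468.55 + $3,454.90 + $7,494.20 = $16,417.65
Ending inventory: 304 @ $18.30 + 21 @ $22.45 + 28 @ $20.20 = $6,600.25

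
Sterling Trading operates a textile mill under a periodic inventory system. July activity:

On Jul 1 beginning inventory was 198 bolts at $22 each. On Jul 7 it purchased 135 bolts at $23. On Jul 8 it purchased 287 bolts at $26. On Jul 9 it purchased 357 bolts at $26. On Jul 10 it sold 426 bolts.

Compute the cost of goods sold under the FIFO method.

COGS = $9,879

Jul 10, 426 sold [FIFO — oldest first]: 198 @ $22 + 135 @ $23 + 93 @ $26 = $9,879
Ending inventory: 194 @ $26 + 357 @ $26 = $14,326
Check: goods available $24,205 = COGS $9,879 + ending $14,326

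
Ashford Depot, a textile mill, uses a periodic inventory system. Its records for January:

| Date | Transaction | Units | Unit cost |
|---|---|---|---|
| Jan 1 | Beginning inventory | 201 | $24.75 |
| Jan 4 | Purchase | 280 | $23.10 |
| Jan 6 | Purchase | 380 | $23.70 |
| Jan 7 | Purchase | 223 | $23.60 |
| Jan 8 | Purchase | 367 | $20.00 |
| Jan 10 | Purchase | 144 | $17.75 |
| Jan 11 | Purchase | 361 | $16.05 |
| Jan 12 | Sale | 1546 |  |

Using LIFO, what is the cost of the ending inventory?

Jan 12, 1546 sold [LIFO — newest first]: 361 @ $16.05 + 144 @ $17.75 + 367 @ $20.00 + 223 @ $23.60 + 380 @ $23.70 + 71 @ $23.10 = $31,598.95
Ending inventory: 201 @ $24.75 + 209 @ $23.10 = $9,802.65
Check: goods available $41,401.60 = COGS $31,598.95 + ending $9,802.65

Ending inventory = $9,802.65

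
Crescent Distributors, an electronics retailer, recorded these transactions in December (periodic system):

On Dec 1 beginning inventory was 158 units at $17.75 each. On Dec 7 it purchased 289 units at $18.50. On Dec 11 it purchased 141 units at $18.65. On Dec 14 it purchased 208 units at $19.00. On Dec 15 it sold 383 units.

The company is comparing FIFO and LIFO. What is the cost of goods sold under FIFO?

FIFO COGS: 158 @ $17.75 + 225 @ $18.50 = $6,967.00
LIFO COGS: 208 @ $19.00 + 141 @ $18.65 + 34 @ $18.50 = $7,210.65

COGS = $6,967.00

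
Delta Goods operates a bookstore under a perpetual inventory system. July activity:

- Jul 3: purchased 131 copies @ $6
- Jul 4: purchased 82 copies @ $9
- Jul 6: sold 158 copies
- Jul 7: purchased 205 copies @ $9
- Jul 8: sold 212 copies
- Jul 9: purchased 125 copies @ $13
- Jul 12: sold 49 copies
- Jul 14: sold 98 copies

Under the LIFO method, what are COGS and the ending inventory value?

Jul 6, 158 sold [LIFO — newest first]: 82 @ $9 + 76 @ $6 = $1,194
Jul 8, 212 sold [LIFO — newest first]: 205 @ $9 + 7 @ $6 = $1,887
Jul 12, 49 sold [LIFO — newest first]: 49 @ $13 = $637
Jul 14, 98 sold [LIFO — newest first]: 76 @ $13 + 22 @ $6 = $1,120
Total COGS = $1,194 + $1,887 + $637 + $1,120 = $4,838
Ending inventory: 26 @ $6 = $156

COGS = $4,838; ending inventory = $156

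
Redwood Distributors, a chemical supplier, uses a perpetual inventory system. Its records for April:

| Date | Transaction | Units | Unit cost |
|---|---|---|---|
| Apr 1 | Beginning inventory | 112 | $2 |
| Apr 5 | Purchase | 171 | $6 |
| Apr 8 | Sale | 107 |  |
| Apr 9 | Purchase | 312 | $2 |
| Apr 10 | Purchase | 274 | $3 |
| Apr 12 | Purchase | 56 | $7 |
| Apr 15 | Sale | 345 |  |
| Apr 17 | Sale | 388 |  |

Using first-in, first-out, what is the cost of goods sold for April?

COGS = $2,609

Apr 8, 107 sold [FIFO — oldest first]: 107 @ $2 = $214
Apr 15, 345 sold [FIFO — oldest first]: 5 @ $2 + 171 @ $6 + 169 @ $2 = $1,374
Apr 17, 388 sold [FIFO — oldest first]: 143 @ $2 + 245 @ $3 = $1,021
Total COGS = $214 + $1,374 + $1,021 = $2,609
Ending inventory: 29 @ $3 + 56 @ $7 = $479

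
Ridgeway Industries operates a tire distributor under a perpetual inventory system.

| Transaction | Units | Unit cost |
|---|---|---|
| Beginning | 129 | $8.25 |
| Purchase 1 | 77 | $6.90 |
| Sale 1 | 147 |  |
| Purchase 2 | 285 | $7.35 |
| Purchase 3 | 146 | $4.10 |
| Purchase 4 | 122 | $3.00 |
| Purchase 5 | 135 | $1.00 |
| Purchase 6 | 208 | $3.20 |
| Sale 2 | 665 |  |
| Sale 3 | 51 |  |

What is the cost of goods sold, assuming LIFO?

Sale 1 (147) [LIFO — newest first]: 77 @ $6.90 + 70 @ $8.25 = $1,108.80
Sale 2 (665) [LIFO — newest first]: 208 @ $3.20 + 135 @ $1.00 + 122 @ $3.00 + 146 @ $4.10 + 54 @ $7.35 = $2,162.10
Sale 3 (51) [LIFO — newest first]: 51 @ $7.35 = $374.85
Total COGS = $1,108.80 + $2,162.10 + $374.85 = $3,645.75
Ending inventory: 59 @ $8.25 + 180 @ $7.35 = $1,809.75

COGS = $3,645.75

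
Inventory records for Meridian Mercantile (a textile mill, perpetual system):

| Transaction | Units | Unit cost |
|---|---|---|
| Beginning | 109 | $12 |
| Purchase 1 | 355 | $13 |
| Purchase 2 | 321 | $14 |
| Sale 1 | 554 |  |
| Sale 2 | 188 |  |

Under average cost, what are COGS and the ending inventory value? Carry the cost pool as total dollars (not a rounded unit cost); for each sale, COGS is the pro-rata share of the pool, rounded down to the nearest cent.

COGS = $9,846.38; ending inventory = $570.62

After Beginning: 109 on hand, pool $1,308.00 (≈ $12.0000 each)
After Purchase 1: 464 on hand, pool $5,923.00 (≈ $12.7651 each)
After Purchase 2: 785 on hand, pool $10,417.00 (≈ $13.2701 each)
Sale 1, sell 554: 554/785 × $10,417.00 → $7,351.61
Sale 2, sell 188: 188/231 × $3,065.39 → $2,494.77
Total COGS = $7,351.61 + $2,494.77 = $9,846.38
Ending inventory (cost pool remaining) = $570.62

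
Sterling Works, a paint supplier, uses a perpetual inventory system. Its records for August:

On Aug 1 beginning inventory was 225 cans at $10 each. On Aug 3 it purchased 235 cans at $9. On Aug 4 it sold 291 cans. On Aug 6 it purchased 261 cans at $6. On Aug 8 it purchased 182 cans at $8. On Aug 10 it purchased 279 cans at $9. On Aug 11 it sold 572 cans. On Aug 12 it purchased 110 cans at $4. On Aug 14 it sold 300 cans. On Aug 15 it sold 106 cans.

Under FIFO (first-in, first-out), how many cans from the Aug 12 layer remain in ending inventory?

Aug 4, 291 sold [FIFO — oldest first]: 225 @ $10 + 66 @ $9 = $2,844
Aug 11, 572 sold [FIFO — oldest first]: 169 @ $9 + 261 @ $6 + 142 @ $8 = $4,223
Aug 14, 300 sold [FIFO — oldest first]: 40 @ $8 + 260 @ $9 = $2,660
Aug 15, 106 sold [FIFO — oldest first]: 19 @ $9 + 87 @ $4 = $519
Total COGS = $2,844 + $4,223 + $2,660 + $519 = $10,246
Ending inventory: 23 @ $4 = $92
Check: goods available $10,338 = COGS $10,246 + ending $92

23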